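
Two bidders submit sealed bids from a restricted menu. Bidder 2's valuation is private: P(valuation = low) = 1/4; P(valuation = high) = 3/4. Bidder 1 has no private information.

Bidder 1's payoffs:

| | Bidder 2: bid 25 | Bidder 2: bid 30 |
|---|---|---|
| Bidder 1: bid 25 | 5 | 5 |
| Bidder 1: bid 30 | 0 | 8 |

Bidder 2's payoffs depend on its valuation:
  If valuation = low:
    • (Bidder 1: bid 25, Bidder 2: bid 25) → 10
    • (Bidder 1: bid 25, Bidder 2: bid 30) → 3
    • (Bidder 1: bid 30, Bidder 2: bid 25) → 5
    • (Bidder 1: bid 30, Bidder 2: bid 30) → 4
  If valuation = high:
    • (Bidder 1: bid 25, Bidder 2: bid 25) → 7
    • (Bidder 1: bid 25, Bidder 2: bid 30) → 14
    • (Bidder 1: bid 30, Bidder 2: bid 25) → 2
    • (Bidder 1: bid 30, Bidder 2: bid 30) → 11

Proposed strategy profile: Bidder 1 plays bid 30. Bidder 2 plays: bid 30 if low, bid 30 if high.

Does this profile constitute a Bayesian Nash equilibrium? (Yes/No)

No

Bidder 1 plays bid 30: E[bid 30] = 1/4·(8) + 3/4·(8) = 8; E[bid 25] = 5. Best-responding. ✓
Bidder 2 (valuation low), facing bid 30: bid 25 gives 5, bid 30 gives 4. Proposed bid 30 is not best — profitable deviation exists. ✗
Bidder 2 (valuation high), facing bid 30: bid 25 gives 2, bid 30 gives 11. Proposed bid 30 is best. ✓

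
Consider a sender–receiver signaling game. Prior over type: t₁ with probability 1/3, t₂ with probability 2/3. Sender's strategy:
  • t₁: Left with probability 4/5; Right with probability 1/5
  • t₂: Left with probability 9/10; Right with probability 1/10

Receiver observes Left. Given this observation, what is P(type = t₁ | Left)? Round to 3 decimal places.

0.308

P(Left) = (1/3)·(4/5) + (2/3)·(9/10) = 13/15
P(t₁ | Left) = ((1/3)·(4/5)) / (13/15) = (4/15) / (13/15) = 4/13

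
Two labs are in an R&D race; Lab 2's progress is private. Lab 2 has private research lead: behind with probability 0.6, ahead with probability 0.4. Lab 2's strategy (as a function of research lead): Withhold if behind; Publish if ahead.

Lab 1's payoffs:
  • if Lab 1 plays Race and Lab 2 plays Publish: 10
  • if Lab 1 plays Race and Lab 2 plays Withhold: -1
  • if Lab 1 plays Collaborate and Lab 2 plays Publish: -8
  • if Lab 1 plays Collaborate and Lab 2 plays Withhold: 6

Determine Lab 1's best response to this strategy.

E[Race] = 0.6·(-1) + 0.4·(10) = 3.4
E[Collaborate] = 0.6·(6) + 0.4·(-8) = 0.4
Best response: Race (3.4 is the largest).

Race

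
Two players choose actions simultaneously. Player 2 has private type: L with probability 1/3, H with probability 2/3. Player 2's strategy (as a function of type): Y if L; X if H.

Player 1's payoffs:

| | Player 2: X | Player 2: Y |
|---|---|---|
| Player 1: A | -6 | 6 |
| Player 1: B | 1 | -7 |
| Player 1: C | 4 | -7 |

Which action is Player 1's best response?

C

Compute Player 1's expected payoff for each action, taking the expectation over Player 2's type.
E[A] = 1/3·(6) + 2/3·(-6) = -2
E[B] = 1/3·(-7) + 2/3·(1) = -5/3
E[C] = 1/3·(-7) + 2/3·(4) = 1/3
Best response: C (1/3 is the largest).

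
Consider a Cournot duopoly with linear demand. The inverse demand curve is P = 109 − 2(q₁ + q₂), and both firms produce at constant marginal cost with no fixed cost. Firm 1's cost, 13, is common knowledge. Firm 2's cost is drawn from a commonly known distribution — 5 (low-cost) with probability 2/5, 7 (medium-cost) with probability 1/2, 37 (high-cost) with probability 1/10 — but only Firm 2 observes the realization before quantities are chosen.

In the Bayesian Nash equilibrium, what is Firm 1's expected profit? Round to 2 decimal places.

472.27

Firm 2 with cost c maximizes (109 − 2(q₁+q₂) − c)·q₂, giving q₂(c) = (109 − c − 2q₁)/4.
E[c₂] = 2/5·5 + 1/2·7 + 1/10·37 = 9.2
Firm 1's FOC against E[q₂] yields q₁ = (109 − 2·13 + E[c₂])/6 = (109 − 26 + 9.2)/6 = 15.3667.
E[P] = 109 − 2·(q₁ + E[q₂]) = 43.7333; Firm 1's expected profit = (E[P] − 13)·q₁ = (43.7333 − 13)·15.3667 = 472.269.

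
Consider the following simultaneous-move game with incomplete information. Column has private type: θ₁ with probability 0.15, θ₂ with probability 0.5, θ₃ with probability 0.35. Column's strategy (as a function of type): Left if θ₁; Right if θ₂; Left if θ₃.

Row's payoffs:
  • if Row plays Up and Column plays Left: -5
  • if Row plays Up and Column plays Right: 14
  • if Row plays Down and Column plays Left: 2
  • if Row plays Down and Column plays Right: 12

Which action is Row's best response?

Down

E[Up] = 0.15·(-5) + 0.5·(14) + 0.35·(-5) = 4.5
E[Down] = 0.15·(2) + 0.5·(12) + 0.35·(2) = 7
Best response: Down (7 is the largest).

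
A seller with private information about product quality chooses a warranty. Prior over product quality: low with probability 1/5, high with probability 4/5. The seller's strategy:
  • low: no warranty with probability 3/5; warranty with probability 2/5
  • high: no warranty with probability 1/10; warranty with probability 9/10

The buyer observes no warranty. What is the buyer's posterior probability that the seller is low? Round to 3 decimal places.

0.600

Apply Bayes' rule using the sender's strategy as the likelihood.
P(no warranty) = (1/5)·(3/5) + (4/5)·(1/10) = 1/5
P(low | no warranty) = ((1/5)·(3/5)) / (1/5) = (3/25) / (1/5) = 3/5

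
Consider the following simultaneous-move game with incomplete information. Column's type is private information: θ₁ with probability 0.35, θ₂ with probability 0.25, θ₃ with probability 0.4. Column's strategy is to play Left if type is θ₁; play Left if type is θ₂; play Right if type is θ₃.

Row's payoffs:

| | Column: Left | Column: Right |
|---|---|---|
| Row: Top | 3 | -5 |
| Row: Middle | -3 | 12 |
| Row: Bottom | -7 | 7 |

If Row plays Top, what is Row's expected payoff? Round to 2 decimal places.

E[Top] = 0.35·3 + 0.25·3 + 0.4·(-5) = 1.05 + 0.75 + (-2) = -0.2

-0.20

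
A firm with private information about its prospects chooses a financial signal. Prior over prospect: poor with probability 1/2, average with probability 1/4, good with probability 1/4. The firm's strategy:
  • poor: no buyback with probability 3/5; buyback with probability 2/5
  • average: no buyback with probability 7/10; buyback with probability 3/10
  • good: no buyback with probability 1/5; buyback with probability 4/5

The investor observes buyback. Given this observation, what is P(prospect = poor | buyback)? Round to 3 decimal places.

0.421

P(buyback) = (1/2)·(2/5) + (1/4)·(3/10) + (1/4)·(4/5) = 19/40
P(poor | buyback) = ((1/2)·(2/5)) / (19/40) = (1/5) / (19/40) = 8/19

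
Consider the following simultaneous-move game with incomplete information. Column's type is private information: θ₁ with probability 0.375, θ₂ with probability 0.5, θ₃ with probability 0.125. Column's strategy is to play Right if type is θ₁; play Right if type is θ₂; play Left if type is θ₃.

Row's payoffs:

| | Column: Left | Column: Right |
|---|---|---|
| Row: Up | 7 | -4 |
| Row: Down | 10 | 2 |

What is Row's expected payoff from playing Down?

Take the expectation over Column's type, weighting each type's action by its prior probability.
E[Down] = 0.375·2 + 0.5·2 + 0.125·10 = 0.75 + 1 + 1.25 = 3

3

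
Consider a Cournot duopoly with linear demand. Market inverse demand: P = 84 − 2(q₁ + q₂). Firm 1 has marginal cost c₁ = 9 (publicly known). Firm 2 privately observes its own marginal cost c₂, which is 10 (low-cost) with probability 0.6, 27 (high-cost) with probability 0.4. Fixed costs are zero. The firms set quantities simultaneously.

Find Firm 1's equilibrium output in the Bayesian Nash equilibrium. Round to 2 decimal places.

Type-c best response for Firm 2: q₂(c) = (84 − c)/4 − q₁/2.
Firm 1 maximizes expected profit; its first-order condition is 84 − 4q₁ − 2E[q₂] − 9 = 0.
Substituting E[q₂] and solving: E[c₂] = 16.8, so q₁ = (84 − 2·9 + 16.8)/6 = 13.8.

13.80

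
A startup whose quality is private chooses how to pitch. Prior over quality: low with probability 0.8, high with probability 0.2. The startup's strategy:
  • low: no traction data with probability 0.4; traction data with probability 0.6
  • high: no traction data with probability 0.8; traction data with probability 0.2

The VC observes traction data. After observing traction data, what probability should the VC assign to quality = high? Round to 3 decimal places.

0.077

P(traction data) = 0.8·0.6 + 0.2·0.2 = 0.52
P(high | traction data) = (0.2·0.2) / 0.52 = 0.04 / 0.52 = 0.0769231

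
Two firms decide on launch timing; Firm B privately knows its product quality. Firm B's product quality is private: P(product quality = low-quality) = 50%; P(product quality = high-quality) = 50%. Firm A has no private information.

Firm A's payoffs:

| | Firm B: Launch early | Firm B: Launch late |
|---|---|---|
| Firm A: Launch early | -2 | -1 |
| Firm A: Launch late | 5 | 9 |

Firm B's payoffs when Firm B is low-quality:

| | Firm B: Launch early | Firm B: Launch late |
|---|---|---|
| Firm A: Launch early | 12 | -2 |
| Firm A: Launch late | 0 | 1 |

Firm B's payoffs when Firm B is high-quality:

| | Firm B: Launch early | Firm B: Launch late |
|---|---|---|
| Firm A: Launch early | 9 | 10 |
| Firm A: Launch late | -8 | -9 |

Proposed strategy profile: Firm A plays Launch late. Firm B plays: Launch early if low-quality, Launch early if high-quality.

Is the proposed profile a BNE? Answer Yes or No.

No

A profile is a BNE iff every type of every player is best-responding given beliefs about the other side.
Firm A plays Launch late: E[Launch late] = 0.5·(5) + 0.5·(5) = 5; E[Launch early] = -2. Best-responding. ✓
Firm B (product quality low-quality), facing Launch late: Launch early gives 0, Launch late gives 1. Proposed Launch early is not best — profitable deviation exists. ✗
Firm B (product quality high-quality), facing Launch late: Launch early gives -8, Launch late gives -9. Proposed Launch early is best. ✓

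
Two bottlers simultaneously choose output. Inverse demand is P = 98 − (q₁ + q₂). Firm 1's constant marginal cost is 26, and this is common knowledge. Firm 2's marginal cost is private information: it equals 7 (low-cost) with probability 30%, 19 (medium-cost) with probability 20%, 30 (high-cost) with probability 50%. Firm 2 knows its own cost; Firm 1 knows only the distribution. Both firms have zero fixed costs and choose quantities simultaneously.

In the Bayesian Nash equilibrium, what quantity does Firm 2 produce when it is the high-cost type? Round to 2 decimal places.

Firm 2 with cost c maximizes (98 − (q₁+q₂) − c)·q₂, giving q₂(c) = (98 − c − q₁)/2.
E[c₂] = 0.3·7 + 0.2·19 + 0.5·30 = 20.9
Firm 1's FOC against E[q₂] yields q₁ = (98 − 2·26 + E[c₂])/3 = (98 − 52 + 20.9)/3 = 22.3.
q₂(high-cost) = (98 − 30 − 22.3)/2 = 22.85.

22.85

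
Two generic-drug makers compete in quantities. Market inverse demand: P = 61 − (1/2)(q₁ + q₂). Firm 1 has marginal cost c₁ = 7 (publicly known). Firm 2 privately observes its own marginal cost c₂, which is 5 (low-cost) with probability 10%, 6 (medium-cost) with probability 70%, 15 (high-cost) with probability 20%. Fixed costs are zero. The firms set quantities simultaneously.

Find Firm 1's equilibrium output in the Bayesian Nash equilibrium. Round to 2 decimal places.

Type-c best response for Firm 2: q₂(c) = (61 − c) − q₁/2.
Firm 1 maximizes expected profit; its first-order condition is 61 − q₁ − (1/2)E[q₂] − 7 = 0.
Substituting E[q₂] and solving: E[c₂] = 7.7, so q₁ = (61 − 2·7 + 7.7)/(3/2) = 36.4667.

36.47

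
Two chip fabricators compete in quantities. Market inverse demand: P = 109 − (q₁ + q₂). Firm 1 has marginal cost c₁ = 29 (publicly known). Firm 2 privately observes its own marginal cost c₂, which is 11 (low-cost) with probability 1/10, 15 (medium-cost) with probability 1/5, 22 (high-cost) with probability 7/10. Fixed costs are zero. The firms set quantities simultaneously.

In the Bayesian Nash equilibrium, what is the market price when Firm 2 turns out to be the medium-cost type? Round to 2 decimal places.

50.25

Firm 2 with cost c maximizes (109 − (q₁+q₂) − c)·q₂, giving q₂(c) = (109 − c − q₁)/2.
E[c₂] = 1/10·11 + 1/5·15 + 7/10·22 = 19.5
Firm 1's FOC against E[q₂] yields q₁ = (109 − 2·29 + E[c₂])/3 = (109 − 58 + 19.5)/3 = 23.5.
q₂(medium-cost) = 35.25, so P = 109 − (23.5 + 35.25) = 50.25.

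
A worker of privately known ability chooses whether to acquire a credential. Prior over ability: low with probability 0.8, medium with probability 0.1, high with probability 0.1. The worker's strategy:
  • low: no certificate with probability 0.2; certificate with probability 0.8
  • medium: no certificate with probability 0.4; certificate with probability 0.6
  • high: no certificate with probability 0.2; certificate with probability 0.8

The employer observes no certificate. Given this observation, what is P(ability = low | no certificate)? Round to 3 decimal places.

0.727

P(no certificate) = 0.8·0.2 + 0.1·0.4 + 0.1·0.2 = 0.22
P(low | no certificate) = (0.8·0.2) / 0.22 = 0.16 / 0.22 = 0.727273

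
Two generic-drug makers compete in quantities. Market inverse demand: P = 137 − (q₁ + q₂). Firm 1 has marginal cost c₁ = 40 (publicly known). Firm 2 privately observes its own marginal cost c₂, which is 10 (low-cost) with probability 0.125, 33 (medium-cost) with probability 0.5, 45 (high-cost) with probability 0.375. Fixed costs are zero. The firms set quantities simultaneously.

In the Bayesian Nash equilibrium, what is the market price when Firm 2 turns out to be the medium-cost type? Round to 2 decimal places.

69.73

Each type of Firm 2 best-responds to q₁; Firm 1 best-responds to the expected q₂ over Firm 2's types.
Firm 2 with cost c maximizes (137 − (q₁+q₂) − c)·q₂, giving q₂(c) = (137 − c − q₁)/2.
E[c₂] = 0.125·10 + 0.5·33 + 0.375·45 = 34.625
Firm 1's FOC against E[q₂] yields q₁ = (137 − 2·40 + E[c₂])/3 = (137 − 80 + 34.625)/3 = 30.5417.
q₂(medium-cost) = 36.7292, so P = 137 − (30.5417 + 36.7292) = 69.7292.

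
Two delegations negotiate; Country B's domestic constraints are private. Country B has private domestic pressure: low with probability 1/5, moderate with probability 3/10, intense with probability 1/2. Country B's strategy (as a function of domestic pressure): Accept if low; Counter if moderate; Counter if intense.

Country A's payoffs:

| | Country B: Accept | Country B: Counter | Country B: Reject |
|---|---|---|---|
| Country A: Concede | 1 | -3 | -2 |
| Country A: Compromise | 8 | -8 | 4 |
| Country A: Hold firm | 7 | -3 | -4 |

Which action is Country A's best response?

E[Concede] = 1/5·(1) + 3/10·(-3) + 1/2·(-3) = -11/5
E[Compromise] = 1/5·(8) + 3/10·(-8) + 1/2·(-8) = -24/5
E[Hold firm] = 1/5·(7) + 3/10·(-3) + 1/2·(-3) = -1
Best response: Hold firm (-1 is the largest).

Hold firm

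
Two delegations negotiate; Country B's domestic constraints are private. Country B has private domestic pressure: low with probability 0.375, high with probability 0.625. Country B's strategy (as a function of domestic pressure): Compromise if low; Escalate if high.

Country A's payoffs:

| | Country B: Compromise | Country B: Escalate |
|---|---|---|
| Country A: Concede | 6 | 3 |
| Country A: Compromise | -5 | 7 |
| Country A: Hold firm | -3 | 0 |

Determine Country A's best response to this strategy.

Compute Country A's expected payoff for each action, taking the expectation over Country B's type.
E[Concede] = 0.375·(6) + 0.625·(3) = 4.125
E[Compromise] = 0.375·(-5) + 0.625·(7) = 2.5
E[Hold firm] = 0.375·(-3) + 0.625·(0) = -1.125
Best response: Concede (4.125 is the largest).

Concede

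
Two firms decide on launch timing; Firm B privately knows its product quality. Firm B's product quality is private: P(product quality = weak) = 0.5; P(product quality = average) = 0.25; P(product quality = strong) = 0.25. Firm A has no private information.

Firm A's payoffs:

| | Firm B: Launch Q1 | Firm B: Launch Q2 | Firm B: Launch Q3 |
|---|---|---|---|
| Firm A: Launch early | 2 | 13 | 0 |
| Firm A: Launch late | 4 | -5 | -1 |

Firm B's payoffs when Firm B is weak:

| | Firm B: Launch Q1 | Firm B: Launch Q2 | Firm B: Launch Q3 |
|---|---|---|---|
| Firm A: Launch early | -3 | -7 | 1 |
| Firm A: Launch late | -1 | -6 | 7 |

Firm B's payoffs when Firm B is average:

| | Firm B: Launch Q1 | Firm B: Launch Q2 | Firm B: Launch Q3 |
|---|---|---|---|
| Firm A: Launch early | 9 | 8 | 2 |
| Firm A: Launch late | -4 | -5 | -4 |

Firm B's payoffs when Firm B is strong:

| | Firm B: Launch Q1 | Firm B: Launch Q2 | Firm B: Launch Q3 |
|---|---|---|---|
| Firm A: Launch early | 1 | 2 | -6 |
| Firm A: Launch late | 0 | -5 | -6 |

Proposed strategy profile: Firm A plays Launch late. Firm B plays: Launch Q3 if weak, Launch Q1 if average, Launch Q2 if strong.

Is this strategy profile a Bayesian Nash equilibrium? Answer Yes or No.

A profile is a BNE iff every type of every player is best-responding given beliefs about the other side.
Firm A plays Launch late: E[Launch late] = 0.5·(-1) + 0.25·(4) + 0.25·(-5) = -0.75; E[Launch early] = 3.75. Not best-responding. ✗
Firm B (product quality weak), facing Launch late: Launch Q1 gives -1, Launch Q2 gives -6, Launch Q3 gives 7. Proposed Launch Q3 is best. ✓
Firm B (product quality average), facing Launch late: Launch Q1 gives -4, Launch Q2 gives -5, Launch Q3 gives -4. Proposed Launch Q1 is best. ✓
Firm B (product quality strong), facing Launch late: Launch Q1 gives 0, Launch Q2 gives -5, Launch Q3 gives -6. Proposed Launch Q2 is not best — profitable deviation exists. ✗

No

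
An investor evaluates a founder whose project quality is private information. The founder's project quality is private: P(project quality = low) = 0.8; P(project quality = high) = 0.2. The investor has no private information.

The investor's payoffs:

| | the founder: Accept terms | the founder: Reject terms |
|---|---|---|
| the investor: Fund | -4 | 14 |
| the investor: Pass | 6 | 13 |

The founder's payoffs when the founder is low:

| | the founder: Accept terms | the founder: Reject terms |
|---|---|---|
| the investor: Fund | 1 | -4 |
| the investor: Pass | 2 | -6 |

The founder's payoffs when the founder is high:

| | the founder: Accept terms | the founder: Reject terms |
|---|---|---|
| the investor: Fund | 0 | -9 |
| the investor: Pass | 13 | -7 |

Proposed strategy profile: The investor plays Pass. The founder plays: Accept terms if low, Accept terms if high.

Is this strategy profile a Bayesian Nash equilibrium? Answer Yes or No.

Yes

A profile is a BNE iff every type of every player is best-responding given beliefs about the other side.
The investor plays Pass: E[Pass] = 0.8·(6) + 0.2·(6) = 6; E[Fund] = -4. Best-responding. ✓
The founder (project quality low), facing Pass: Accept terms gives 2, Reject terms gives -6. Proposed Accept terms is best. ✓
The founder (project quality high), facing Pass: Accept terms gives 13, Reject terms gives -7. Proposed Accept terms is best. ✓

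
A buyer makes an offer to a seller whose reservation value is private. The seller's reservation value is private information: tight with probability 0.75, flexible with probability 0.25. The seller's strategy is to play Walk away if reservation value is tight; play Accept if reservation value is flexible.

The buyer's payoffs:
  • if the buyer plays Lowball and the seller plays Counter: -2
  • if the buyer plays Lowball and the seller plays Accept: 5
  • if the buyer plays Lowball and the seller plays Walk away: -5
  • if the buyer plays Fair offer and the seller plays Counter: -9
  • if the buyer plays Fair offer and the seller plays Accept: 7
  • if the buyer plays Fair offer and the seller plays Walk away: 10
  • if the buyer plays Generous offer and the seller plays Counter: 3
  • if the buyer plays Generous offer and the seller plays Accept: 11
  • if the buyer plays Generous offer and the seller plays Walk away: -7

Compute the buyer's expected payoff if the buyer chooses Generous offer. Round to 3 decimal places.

E[Generous offer] = 0.75·(-7) + 0.25·11 = (-5.25) + 2.75 = -2.5

-2.500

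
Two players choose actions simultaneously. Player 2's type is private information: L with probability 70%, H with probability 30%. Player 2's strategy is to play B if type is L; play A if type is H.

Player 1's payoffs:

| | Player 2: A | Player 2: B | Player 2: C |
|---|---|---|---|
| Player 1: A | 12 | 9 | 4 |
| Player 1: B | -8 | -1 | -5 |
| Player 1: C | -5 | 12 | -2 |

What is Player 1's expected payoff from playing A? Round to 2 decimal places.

9.90

E[A] = 0.7·9 + 0.3·12 = 6.3 + 3.6 = 9.9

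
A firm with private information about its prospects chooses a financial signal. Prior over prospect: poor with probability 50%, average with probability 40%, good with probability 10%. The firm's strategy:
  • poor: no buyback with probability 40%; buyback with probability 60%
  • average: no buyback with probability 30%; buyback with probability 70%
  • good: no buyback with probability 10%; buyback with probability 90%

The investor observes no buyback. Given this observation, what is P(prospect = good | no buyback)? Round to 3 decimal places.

Apply Bayes' rule using the sender's strategy as the likelihood.
P(no buyback) = 0.5·0.4 + 0.4·0.3 + 0.1·0.1 = 0.33
P(good | no buyback) = (0.1·0.1) / 0.33 = 0.01 / 0.33 = 0.030303

0.030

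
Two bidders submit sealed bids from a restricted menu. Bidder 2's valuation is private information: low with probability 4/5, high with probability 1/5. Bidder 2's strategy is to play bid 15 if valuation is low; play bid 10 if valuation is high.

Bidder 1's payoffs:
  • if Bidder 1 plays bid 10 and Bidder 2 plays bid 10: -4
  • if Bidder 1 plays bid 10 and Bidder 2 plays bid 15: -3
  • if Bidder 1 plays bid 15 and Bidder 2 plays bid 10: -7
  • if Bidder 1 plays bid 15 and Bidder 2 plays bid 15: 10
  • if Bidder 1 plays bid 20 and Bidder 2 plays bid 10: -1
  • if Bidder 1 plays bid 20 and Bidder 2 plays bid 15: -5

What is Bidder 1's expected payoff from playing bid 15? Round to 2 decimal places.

6.60

Take the expectation over Bidder 2's valuation, weighting each type's action by its prior probability.
E[bid 15] = 4/5·10 + 1/5·(-7) = 8 + (-7/5) = 33/5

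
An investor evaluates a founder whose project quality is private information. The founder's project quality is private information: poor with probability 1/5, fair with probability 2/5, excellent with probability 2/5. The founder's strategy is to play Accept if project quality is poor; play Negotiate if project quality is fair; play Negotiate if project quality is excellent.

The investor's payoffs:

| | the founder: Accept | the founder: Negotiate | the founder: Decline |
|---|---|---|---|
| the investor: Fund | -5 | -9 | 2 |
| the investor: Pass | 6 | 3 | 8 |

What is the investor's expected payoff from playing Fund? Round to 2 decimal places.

E[Fund] = 1/5·(-5) + 2/5·(-9) + 2/5·(-9) = (-1) + (-18/5) + (-18/5) = -41/5

-8.20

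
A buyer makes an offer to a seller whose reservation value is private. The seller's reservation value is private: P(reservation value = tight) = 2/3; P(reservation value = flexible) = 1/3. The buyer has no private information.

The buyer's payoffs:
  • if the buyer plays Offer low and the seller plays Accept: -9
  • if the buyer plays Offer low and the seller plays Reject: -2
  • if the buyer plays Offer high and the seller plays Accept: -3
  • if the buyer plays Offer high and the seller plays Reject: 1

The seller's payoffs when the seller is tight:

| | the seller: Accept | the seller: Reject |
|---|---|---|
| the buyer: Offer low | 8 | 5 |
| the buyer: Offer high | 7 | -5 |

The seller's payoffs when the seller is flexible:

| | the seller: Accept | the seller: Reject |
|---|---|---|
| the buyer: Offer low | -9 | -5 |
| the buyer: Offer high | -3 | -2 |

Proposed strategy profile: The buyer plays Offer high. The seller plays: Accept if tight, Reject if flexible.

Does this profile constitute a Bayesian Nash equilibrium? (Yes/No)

The buyer plays Offer high: E[Offer high] = 2/3·(-3) + 1/3·(1) = -5/3; E[Offer low] = -20/3. Best-responding. ✓
The seller (reservation value tight), facing Offer high: Accept gives 7, Reject gives -5. Proposed Accept is best. ✓
The seller (reservation value flexible), facing Offer high: Accept gives -3, Reject gives -2. Proposed Reject is best. ✓

Yes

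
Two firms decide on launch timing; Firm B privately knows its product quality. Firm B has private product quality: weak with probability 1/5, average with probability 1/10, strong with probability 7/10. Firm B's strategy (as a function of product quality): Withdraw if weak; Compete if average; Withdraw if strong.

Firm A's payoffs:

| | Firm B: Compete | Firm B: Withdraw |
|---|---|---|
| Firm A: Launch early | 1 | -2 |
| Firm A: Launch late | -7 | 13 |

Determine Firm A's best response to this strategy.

E[Launch early] = 1/5·(-2) + 1/10·(1) + 7/10·(-2) = -17/10
E[Launch late] = 1/5·(13) + 1/10·(-7) + 7/10·(13) = 11
Best response: Launch late (11 is the largest).

Launch late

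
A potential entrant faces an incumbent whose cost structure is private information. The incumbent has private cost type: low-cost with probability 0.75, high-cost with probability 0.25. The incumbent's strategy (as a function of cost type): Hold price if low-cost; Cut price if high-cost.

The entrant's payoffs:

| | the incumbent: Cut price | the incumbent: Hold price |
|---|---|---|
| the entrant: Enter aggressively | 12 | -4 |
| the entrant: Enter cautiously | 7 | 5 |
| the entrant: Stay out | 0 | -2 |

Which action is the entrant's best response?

Enter cautiously

Compute the entrant's expected payoff for each action, taking the expectation over the incumbent's type.
E[Enter aggressively] = 0.75·(-4) + 0.25·(12) = 0
E[Enter cautiously] = 0.75·(5) + 0.25·(7) = 5.5
E[Stay out] = 0.75·(-2) + 0.25·(0) = -1.5
Best response: Enter cautiously (5.5 is the largest).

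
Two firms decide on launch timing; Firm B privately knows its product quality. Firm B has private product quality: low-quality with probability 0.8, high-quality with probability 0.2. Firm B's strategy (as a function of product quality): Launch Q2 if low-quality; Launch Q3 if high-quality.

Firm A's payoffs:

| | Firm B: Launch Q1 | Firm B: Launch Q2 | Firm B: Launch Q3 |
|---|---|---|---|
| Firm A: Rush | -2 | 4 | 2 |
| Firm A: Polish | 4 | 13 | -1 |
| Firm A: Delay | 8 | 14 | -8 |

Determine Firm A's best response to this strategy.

Polish

E[Rush] = 0.8·(4) + 0.2·(2) = 3.6
E[Polish] = 0.8·(13) + 0.2·(-1) = 10.2
E[Delay] = 0.8·(14) + 0.2·(-8) = 9.6
Best response: Polish (10.2 is the largest).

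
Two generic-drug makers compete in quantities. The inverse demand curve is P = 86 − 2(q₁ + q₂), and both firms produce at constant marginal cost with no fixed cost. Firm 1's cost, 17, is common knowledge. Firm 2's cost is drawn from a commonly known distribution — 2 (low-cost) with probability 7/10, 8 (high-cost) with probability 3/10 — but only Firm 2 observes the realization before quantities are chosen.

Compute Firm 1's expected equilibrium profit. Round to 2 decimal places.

172.98

Type-c best response for Firm 2: q₂(c) = (86 − c)/4 − q₁/2.
Firm 1 maximizes expected profit; its first-order condition is 86 − 4q₁ − 2E[q₂] − 17 = 0.
Substituting E[q₂] and solving: E[c₂] = 3.8, so q₁ = (86 − 2·17 + 3.8)/6 = 9.3.
E[P] = 86 − 2·(q₁ + E[q₂]) = 35.6; Firm 1's expected profit = (E[P] − 17)·q₁ = (35.6 − 17)·9.3 = 172.98.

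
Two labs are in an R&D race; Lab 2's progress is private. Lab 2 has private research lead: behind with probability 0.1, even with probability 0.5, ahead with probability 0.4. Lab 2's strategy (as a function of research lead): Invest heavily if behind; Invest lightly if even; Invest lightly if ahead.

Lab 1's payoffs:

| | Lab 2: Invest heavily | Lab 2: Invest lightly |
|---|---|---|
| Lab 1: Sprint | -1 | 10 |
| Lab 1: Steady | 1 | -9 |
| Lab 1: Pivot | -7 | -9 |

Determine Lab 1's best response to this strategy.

Sprint

Compute Lab 1's expected payoff for each action, taking the expectation over Lab 2's type.
E[Sprint] = 0.1·(-1) + 0.5·(10) + 0.4·(10) = 8.9
E[Steady] = 0.1·(1) + 0.5·(-9) + 0.4·(-9) = -8
E[Pivot] = 0.1·(-7) + 0.5·(-9) + 0.4·(-9) = -8.8
Best response: Sprint (8.9 is the largest).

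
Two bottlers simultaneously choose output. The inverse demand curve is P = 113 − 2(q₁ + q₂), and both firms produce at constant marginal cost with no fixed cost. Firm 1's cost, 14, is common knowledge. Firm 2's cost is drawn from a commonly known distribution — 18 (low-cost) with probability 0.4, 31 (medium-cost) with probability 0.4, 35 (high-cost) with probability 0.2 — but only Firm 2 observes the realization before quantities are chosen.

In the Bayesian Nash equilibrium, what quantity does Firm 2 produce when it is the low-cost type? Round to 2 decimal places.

Each type of Firm 2 best-responds to q₁; Firm 1 best-responds to the expected q₂ over Firm 2's types.
Firm 2 with cost c maximizes (113 − 2(q₁+q₂) − c)·q₂, giving q₂(c) = (113 − c − 2q₁)/4.
E[c₂] = 0.4·18 + 0.4·31 + 0.2·35 = 26.6
Firm 1's FOC against E[q₂] yields q₁ = (113 − 2·14 + E[c₂])/6 = (113 − 28 + 26.6)/6 = 18.6.
q₂(low-cost) = (113 − 18 − 2·18.6)/4 = 14.45.

14.45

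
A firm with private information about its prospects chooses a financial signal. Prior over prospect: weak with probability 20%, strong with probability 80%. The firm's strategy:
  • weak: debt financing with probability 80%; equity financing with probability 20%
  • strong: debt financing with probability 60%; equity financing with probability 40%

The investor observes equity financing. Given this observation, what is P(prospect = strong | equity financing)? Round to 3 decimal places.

0.889

P(equity financing) = 0.2·0.2 + 0.8·0.4 = 0.36
P(strong | equity financing) = (0.8·0.4) / 0.36 = 0.32 / 0.36 = 0.888889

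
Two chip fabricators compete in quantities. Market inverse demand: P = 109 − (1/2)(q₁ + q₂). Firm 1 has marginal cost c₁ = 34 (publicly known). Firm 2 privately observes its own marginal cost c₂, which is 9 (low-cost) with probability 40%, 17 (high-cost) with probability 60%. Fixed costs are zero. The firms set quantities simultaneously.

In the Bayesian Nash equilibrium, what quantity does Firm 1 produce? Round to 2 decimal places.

36.53

Each type of Firm 2 best-responds to q₁; Firm 1 best-responds to the expected q₂ over Firm 2's types.
Firm 2 with cost c maximizes (109 − (1/2)(q₁+q₂) − c)·q₂, giving q₂(c) = (109 − c − (1/2)q₁).
E[c₂] = 0.4·9 + 0.6·17 = 13.8
Firm 1's FOC against E[q₂] yields q₁ = (109 − 2·34 + E[c₂])/(3/2) = (109 − 68 + 13.8)/(3/2) = 36.5333.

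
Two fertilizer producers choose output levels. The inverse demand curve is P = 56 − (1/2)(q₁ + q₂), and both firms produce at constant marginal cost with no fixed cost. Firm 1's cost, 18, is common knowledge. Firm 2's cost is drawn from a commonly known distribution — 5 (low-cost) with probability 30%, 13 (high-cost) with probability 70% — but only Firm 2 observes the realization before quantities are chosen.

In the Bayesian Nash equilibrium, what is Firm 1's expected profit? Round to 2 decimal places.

208.08

Firm 2 with cost c maximizes (56 − (1/2)(q₁+q₂) − c)·q₂, giving q₂(c) = (56 − c − (1/2)q₁).
E[c₂] = 0.3·5 + 0.7·13 = 10.6
Firm 1's FOC against E[q₂] yields q₁ = (56 − 2·18 + E[c₂])/(3/2) = (56 − 36 + 10.6)/(3/2) = 20.4.
E[P] = 56 − (1/2)·(q₁ + E[q₂]) = 28.2; Firm 1's expected profit = (E[P] − 18)·q₁ = (28.2 − 18)·20.4 = 208.08.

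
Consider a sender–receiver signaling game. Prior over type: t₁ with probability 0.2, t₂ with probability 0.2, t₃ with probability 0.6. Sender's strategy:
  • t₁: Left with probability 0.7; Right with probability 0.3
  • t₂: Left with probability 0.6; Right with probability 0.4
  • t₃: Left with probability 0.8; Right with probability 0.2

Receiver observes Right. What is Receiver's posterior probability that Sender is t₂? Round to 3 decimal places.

0.308

Apply Bayes' rule using the sender's strategy as the likelihood.
P(Right) = 0.2·0.3 + 0.2·0.4 + 0.6·0.2 = 0.26
P(t₂ | Right) = (0.2·0.4) / 0.26 = 0.08 / 0.26 = 0.307692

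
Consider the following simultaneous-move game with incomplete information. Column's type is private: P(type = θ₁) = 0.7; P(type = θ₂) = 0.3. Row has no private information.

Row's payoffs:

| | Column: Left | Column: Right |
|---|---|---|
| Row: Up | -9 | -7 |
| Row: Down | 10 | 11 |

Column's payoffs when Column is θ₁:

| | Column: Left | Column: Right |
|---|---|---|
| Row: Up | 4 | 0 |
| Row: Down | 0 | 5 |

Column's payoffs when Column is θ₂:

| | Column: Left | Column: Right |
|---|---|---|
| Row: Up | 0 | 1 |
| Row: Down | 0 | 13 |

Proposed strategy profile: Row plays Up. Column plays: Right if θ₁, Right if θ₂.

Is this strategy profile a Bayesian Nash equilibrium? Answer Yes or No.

A profile is a BNE iff every type of every player is best-responding given beliefs about the other side.
Row plays Up: E[Up] = 0.7·(-7) + 0.3·(-7) = -7; E[Down] = 11. Not best-responding. ✗
Column (type θ₁), facing Up: Left gives 4, Right gives 0. Proposed Right is not best — profitable deviation exists. ✗
Column (type θ₂), facing Up: Left gives 0, Right gives 1. Proposed Right is best. ✓

No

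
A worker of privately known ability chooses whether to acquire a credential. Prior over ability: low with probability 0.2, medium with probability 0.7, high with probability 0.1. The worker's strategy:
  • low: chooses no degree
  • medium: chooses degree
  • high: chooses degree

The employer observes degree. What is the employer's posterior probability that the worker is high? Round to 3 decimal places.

0.125

Apply Bayes' rule using the sender's strategy as the likelihood.
P(degree) = 0.2·0 + 0.7·1 + 0.1·1 = 0.8
P(high | degree) = (0.1·1) / 0.8 = 0.1 / 0.8 = 0.125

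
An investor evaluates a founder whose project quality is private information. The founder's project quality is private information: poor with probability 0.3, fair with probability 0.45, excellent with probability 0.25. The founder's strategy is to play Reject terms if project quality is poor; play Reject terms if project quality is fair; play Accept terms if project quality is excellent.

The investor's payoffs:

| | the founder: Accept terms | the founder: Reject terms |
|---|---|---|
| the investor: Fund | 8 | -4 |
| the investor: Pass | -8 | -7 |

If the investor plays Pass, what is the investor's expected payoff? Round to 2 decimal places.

-7.25

E[Pass] = 0.3·(-7) + 0.45·(-7) + 0.25·(-8) = (-2.1) + (-3.15) + (-2) = -7.25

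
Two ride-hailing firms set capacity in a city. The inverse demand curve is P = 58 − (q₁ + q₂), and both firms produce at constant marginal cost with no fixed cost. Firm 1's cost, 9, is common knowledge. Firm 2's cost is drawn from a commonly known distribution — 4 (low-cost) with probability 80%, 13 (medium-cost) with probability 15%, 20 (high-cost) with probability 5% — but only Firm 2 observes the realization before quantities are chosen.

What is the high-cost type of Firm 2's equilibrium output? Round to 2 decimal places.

11.31

Each type of Firm 2 best-responds to q₁; Firm 1 best-responds to the expected q₂ over Firm 2's types.
Firm 2 with cost c maximizes (58 − (q₁+q₂) − c)·q₂, giving q₂(c) = (58 − c − q₁)/2.
E[c₂] = 0.8·4 + 0.15·13 + 0.05·20 = 6.15
Firm 1's FOC against E[q₂] yields q₁ = (58 − 2·9 + E[c₂])/3 = (58 − 18 + 6.15)/3 = 15.3833.
q₂(high-cost) = (58 − 20 − 15.3833)/2 = 11.3083.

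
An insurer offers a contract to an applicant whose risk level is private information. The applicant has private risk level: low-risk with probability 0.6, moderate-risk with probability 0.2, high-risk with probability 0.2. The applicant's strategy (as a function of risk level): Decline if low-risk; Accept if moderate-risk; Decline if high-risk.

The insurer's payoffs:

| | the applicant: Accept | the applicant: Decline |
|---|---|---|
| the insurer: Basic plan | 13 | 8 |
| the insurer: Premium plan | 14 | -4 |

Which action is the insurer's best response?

E[Basic plan] = 0.6·(8) + 0.2·(13) + 0.2·(8) = 9
E[Premium plan] = 0.6·(-4) + 0.2·(14) + 0.2·(-4) = -0.4
Best response: Basic plan (9 is the largest).

Basic plan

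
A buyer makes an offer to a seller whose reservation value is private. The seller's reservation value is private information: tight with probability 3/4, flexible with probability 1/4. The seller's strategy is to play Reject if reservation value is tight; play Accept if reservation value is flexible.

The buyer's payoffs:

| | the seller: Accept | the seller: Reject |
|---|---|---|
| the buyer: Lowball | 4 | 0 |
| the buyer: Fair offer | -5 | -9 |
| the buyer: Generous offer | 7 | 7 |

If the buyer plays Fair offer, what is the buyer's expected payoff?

-8

E[Fair offer] = 3/4·(-9) + 1/4·(-5) = (-27/4) + (-5/4) = -8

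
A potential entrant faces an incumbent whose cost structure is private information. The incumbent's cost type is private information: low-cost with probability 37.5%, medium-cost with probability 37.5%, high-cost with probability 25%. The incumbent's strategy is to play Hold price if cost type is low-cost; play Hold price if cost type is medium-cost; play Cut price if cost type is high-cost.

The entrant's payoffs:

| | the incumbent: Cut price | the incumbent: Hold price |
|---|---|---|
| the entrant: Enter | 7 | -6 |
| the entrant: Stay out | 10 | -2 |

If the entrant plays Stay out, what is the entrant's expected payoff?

E[Stay out] = 0.375·(-2) + 0.375·(-2) + 0.25·10 = (-0.75) + (-0.75) + 2.5 = 1

1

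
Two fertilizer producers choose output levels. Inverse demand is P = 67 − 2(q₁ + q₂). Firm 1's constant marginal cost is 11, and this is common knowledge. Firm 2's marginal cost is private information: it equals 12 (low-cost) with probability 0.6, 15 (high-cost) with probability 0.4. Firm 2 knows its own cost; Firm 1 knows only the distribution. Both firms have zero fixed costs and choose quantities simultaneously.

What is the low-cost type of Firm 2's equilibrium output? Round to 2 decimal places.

8.90

Type-c best response for Firm 2: q₂(c) = (67 − c)/4 − q₁/2.
Firm 1 maximizes expected profit; its first-order condition is 67 − 4q₁ − 2E[q₂] − 11 = 0.
Substituting E[q₂] and solving: E[c₂] = 13.2, so q₁ = (67 − 2·11 + 13.2)/6 = 9.7.
q₂(low-cost) = (67 − 12 − 2·9.7)/4 = 8.9.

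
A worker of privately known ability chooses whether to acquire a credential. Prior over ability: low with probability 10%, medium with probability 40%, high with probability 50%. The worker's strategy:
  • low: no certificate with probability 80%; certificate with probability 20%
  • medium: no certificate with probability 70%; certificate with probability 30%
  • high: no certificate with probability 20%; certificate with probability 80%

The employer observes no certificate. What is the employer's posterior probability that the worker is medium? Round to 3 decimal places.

Apply Bayes' rule using the sender's strategy as the likelihood.
P(no certificate) = 0.1·0.8 + 0.4·0.7 + 0.5·0.2 = 0.46
P(medium | no certificate) = (0.4·0.7) / 0.46 = 0.28 / 0.46 = 0.608696

0.609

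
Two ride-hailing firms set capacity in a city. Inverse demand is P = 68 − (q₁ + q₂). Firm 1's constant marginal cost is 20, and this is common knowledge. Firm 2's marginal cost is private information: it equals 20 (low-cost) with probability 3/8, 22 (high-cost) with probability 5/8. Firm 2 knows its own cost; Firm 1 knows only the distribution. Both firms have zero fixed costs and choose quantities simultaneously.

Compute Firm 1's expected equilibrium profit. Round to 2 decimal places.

Type-c best response for Firm 2: q₂(c) = (68 − c)/2 − q₁/2.
Firm 1 maximizes expected profit; its first-order condition is 68 − 2q₁ − E[q₂] − 20 = 0.
Substituting E[q₂] and solving: E[c₂] = 21.25, so q₁ = (68 − 2·20 + 21.25)/3 = 16.4167.
E[P] = 68 − (q₁ + E[q₂]) = 36.4167; Firm 1's expected profit = (E[P] − 20)·q₁ = (36.4167 − 20)·16.4167 = 269.507.

269.51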